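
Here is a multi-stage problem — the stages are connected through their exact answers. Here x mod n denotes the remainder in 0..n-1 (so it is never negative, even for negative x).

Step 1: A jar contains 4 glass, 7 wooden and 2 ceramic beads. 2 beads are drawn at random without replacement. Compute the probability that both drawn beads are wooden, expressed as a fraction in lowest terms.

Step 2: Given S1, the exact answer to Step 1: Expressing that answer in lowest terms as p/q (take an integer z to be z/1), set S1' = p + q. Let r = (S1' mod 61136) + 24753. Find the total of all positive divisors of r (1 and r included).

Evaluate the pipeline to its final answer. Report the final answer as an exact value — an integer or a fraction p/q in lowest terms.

59022

Step 1: total draws C(13,2) = 78; favorable C(7,2) = 21; P = 7/26; answer 7/26
Step 2: S1 = 7/26; threaded value p + q = 33; r = 24786; 24786 = 2 * 3^6 * 17; sigma = (1 + 2) * (1 + 3 + 9 + 27 + 81 + 243 + 729) * (1 + 17) = 3 * 1093 * 18 = 59022; answer 59022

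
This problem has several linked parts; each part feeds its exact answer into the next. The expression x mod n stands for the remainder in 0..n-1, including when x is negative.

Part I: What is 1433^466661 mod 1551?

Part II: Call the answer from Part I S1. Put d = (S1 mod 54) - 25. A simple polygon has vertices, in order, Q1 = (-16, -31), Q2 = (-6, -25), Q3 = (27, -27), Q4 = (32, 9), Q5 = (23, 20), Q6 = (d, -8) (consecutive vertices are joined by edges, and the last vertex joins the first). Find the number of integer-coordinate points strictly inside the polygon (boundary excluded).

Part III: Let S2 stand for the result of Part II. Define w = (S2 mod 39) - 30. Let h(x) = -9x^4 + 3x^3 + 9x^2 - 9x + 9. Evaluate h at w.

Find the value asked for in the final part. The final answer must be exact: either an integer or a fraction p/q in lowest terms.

Part I: squarings mod 1551: 1433^1=1433, 1433^2=1516, 1433^4=1225, 1433^8=808, 1433^16=1444, 1433^32=592, 1433^64=1489, 1433^128=742, 1433^256=1510, 1433^512=130, 1433^1024=1390, 1433^2048=1105, 1433^4096=388, 1433^8192=97, 1433^16384=103, 1433^32768=1303, 1433^65536=1015, 1433^131072=361, 1433^262144=37; 1433^466661 = 1433^1 * 1433^4 * 1433^32 * 1433^64 * 1433^128 * 1433^512 * 1433^1024 * 1433^2048 * 1433^4096 * 1433^65536 * 1433^131072 * 1433^262144 = 146 (mod 1551); answer 146
Part II: S1 = 146; d = 13; cross terms: (-16*-25 - -6*-31)=214, (-6*-27 - 27*-25)=837, (27*9 - 32*-27)=1107, (32*20 - 23*9)=433, (23*-8 - 13*20)=-444, (13*-31 - -16*-8)=-531; twice the area = |1616| = 1616; area = 808; boundary points = 2 + 1 + 1 + 1 + 2 + 1 = 8; strictly interior points = area - boundary/2 + 1 = 805; answer 805
Part III: S2 = 805; w = -5; -9*(-5)^4 + 3*(-5)^3 + 9*(-5)^2 - 9*(-5)^1 + 9 = (-5625) + (-375) + (225) + (45) + (9) = -5721; answer -5721

-5721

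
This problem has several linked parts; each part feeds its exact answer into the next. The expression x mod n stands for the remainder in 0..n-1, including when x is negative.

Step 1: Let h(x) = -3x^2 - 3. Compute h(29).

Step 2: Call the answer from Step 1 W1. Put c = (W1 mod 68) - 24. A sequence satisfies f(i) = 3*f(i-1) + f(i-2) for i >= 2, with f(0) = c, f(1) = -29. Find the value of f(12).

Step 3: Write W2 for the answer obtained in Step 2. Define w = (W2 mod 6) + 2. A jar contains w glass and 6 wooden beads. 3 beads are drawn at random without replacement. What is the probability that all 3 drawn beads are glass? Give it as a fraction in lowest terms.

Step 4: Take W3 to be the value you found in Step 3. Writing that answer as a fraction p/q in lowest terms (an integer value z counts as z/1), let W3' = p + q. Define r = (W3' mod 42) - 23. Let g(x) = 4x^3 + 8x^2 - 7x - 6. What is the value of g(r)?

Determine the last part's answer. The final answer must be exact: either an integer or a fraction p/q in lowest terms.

Step 1: -3*(29)^2 - 3 = (-2523) + (-3) = -2526; answer -2526
Step 2: W1 = -2526; c = 34; f(2) = 3*(-29) + 1*(34) = -53; iterating: f(2)=-53, f(3)=-188, f(4)=-617, f(5)=-2039, f(6)=-6734, f(7)=-22241, f(8)=-73457, f(9)=-242612, f(10)=-801293, f(11)=-2646491, f(12)=-8740766; answer -8740766
Step 3: W2 = -8740766; w = 6; total draws C(12,3) = 220; favorable C(6,3) = 20; P = 1/11; answer 1/11
Step 4: W3 = 1/11; threaded value p + q = 12; r = -11; 4*(-11)^3 + 8*(-11)^2 - 7*(-11)^1 - 6 = (-5324) + (968) + (77) + (-6) = -4285; answer -4285

-4285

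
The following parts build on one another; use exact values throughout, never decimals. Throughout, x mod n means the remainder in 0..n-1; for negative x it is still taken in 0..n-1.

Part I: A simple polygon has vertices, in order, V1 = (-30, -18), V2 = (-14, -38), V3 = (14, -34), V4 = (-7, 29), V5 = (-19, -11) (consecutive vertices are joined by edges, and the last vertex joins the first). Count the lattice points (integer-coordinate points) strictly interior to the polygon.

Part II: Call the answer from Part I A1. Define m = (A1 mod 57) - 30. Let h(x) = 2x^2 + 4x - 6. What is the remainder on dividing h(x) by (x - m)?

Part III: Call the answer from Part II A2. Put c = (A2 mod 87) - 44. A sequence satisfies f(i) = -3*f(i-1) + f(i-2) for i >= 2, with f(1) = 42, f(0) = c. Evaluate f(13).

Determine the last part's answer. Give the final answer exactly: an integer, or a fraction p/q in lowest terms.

74165082

Part I: cross terms: (-30*-38 - -14*-18)=888, (-14*-34 - 14*-38)=1008, (14*29 - -7*-34)=168, (-7*-11 - -19*29)=628, (-19*-18 - -30*-11)=12; twice the area = |2704| = 2704; area = 1352; boundary points = 4 + 4 + 21 + 4 + 1 = 34; strictly interior points = area - boundary/2 + 1 = 1336; answer 1336
Part II: A1 = 1336; m = -5; remainder = value at the root: 2*(-5)^2 + 4*(-5)^1 - 6 = (50) + (-20) + (-6) = 24; answer 24
Part III: A2 = 24; c = -20; f(2) = -3*(42) + 1*(-20) = -146; iterating: f(2)=-146, f(3)=480, f(4)=-1586, f(5)=5238, f(6)=-17300, f(7)=57138, f(8)=-188714, f(9)=623280, f(10)=-2058554, f(11)=6798942, f(12)=-22455380, f(13)=74165082; answer 74165082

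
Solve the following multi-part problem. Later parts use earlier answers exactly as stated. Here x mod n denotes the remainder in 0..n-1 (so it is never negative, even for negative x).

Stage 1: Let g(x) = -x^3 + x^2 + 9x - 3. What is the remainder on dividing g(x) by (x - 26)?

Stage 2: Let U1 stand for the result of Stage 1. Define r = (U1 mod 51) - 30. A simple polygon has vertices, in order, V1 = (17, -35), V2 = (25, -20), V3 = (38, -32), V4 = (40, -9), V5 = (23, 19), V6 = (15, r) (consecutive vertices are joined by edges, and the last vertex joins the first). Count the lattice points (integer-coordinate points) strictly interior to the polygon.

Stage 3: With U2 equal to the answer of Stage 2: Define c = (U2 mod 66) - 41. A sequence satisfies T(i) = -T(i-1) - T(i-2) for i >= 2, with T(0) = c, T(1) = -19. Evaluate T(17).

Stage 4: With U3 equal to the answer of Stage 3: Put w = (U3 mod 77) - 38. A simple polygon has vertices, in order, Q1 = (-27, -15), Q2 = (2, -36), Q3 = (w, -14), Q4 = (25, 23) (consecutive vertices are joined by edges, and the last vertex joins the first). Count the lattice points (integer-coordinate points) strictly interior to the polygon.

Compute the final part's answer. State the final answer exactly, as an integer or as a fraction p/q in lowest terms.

Stage 1: remainder = value at the root: -1*(26)^3 + 1*(26)^2 + 9*(26)^1 - 3 = (-17576) + (676) + (234) + (-3) = -16669; answer -16669
Stage 2: U1 = -16669; r = -22; cross terms: (17*-20 - 25*-35)=535, (25*-32 - 38*-20)=-40, (38*-9 - 40*-32)=938, (40*19 - 23*-9)=967, (23*-22 - 15*19)=-791, (15*-35 - 17*-22)=-151; twice the area = |1458| = 1458; area = 729; boundary points = 1 + 1 + 1 + 1 + 1 + 1 = 6; strictly interior points = area - boundary/2 + 1 = 727; answer 727
Stage 3: U2 = 727; c = -40; T(2) = -1*(-19) - 1*(-40) = 59; iterating: T(2)=59, T(3)=-40, T(4)=-19, T(5)=59, T(6)=-40, T(7)=-19, T(8)=59, T(9)=-40, T(10)=-19, T(11)=59, T(12)=-40, T(13)=-19, T(14)=59, T(15)=-40, T(16)=-19, T(17)=59; answer 59
Stage 4: U3 = 59; w = 21; cross terms: (-27*-36 - 2*-15)=1002, (2*-14 - 21*-36)=728, (21*23 - 25*-14)=833, (25*-15 - -27*23)=246; twice the area = |2809| = 2809; area = 2809/2; boundary points = 1 + 1 + 1 + 2 = 5; strictly interior points = area - boundary/2 + 1 = 1403; answer 1403

1403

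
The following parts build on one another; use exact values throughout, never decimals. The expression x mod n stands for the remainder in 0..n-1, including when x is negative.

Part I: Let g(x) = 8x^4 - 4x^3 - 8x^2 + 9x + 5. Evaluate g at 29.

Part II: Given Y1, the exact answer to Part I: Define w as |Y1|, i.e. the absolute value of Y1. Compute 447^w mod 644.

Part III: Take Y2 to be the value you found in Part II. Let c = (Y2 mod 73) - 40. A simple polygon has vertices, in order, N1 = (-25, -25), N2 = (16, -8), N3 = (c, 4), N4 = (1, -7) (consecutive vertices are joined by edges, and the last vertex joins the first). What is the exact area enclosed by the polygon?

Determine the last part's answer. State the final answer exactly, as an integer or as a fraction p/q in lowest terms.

Part I: 8*(29)^4 - 4*(29)^3 - 8*(29)^2 + 9*(29)^1 + 5 = (5658248) + (-97556) + (-6728) + (261) + (5) = 5554230; answer 5554230
Part II: Y1 = 5554230; w = 5554230; squarings mod 644: 447^1=447, 447^2=169, 447^4=225, 447^8=393, 447^16=533, 447^32=85, 447^64=141, 447^128=561, 447^256=449, 447^512=29, 447^1024=197, 447^2048=169, 447^4096=225, 447^8192=393, 447^16384=533, 447^32768=85, 447^65536=141, 447^131072=561, 447^262144=449, 447^524288=29, 447^1048576=197, 447^2097152=169, 447^4194304=225; 447^5554230 = 447^2 * 447^4 * 447^16 * 447^32 * 447^16384 * 447^32768 * 447^262144 * 447^1048576 * 447^4194304 = 1 (mod 644); answer 1
Part III: Y2 = 1; c = -39; cross terms: (-25*-8 - 16*-25)=600, (16*4 - -39*-8)=-248, (-39*-7 - 1*4)=269, (1*-25 - -25*-7)=-200; twice the area = |421| = 421; area = 421/2; answer 421/2

421/2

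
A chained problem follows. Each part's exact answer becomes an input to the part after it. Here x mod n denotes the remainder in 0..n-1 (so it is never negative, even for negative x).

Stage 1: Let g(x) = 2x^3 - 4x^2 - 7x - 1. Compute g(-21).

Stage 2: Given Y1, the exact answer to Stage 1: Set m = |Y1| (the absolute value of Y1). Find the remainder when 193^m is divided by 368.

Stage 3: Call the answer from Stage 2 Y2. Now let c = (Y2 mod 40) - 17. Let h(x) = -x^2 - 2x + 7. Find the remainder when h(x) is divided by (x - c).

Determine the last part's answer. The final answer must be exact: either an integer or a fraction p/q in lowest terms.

Stage 1: 2*(-21)^3 - 4*(-21)^2 - 7*(-21)^1 - 1 = (-18522) + (-1764) + (147) + (-1) = -20140; answer -20140
Stage 2: Y1 = -20140; m = 20140; squarings mod 368: 193^1=193, 193^2=81, 193^4=305, 193^8=289, 193^16=353, 193^32=225, 193^64=209, 193^128=257, 193^256=177, 193^512=49, 193^1024=193, 193^2048=81, 193^4096=305, 193^8192=289, 193^16384=353; 193^20140 = 193^4 * 193^8 * 193^32 * 193^128 * 193^512 * 193^1024 * 193^2048 * 193^16384 = 225 (mod 368); answer 225
Stage 3: Y2 = 225; c = 8; remainder = value at the root: -1*(8)^2 - 2*(8)^1 + 7 = (-64) + (-16) + (7) = -73; answer -73

-73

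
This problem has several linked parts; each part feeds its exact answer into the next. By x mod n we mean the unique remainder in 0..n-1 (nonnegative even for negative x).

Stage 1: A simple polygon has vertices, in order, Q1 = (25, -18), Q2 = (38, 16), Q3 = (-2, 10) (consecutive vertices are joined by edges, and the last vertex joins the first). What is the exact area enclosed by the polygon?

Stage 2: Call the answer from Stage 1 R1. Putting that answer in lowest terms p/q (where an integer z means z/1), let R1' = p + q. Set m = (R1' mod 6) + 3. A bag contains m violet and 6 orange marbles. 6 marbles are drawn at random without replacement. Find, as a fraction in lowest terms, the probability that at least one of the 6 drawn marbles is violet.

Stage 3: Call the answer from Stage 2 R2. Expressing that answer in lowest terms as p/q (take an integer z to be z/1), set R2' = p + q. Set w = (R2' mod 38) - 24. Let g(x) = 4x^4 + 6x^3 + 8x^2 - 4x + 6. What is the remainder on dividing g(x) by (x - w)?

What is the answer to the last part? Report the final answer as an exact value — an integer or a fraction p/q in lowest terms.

Stage 1: cross terms: (25*16 - 38*-18)=1084, (38*10 - -2*16)=412, (-2*-18 - 25*10)=-214; twice the area = |1282| = 1282; area = 641; answer 641
Stage 2: R1 = 641; threaded value p + q = 642; m = 3; total draws C(9,6) = 84; complement C(6,6) = 1; favorable 84 - 1 = 83; P = 83/84; answer 83/84
Stage 3: R2 = 83/84; threaded value p + q = 167; w = -9; remainder = value at the root: 4*(-9)^4 + 6*(-9)^3 + 8*(-9)^2 - 4*(-9)^1 + 6 = (26244) + (-4374) + (648) + (36) + (6) = 22560; answer 22560

22560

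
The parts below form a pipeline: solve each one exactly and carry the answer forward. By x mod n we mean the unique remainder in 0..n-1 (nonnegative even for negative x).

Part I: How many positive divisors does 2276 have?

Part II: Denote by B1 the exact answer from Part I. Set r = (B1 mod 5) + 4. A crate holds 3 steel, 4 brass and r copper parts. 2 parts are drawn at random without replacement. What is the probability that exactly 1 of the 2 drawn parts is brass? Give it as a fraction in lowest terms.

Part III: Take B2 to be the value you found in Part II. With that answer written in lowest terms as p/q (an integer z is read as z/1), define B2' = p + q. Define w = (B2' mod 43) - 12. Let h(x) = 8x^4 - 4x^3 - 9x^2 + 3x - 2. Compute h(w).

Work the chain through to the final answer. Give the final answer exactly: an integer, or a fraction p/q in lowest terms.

Part I: 2276 = 2^2 * 569; number of divisors = (2+1) * (1+1) = 6; answer 6
Part II: B1 = 6; r = 5; total draws C(12,2) = 66; favorable C(4,1)*C(8,1) = 32; P = 16/33; answer 16/33
Part III: B2 = 16/33; threaded value p + q = 49; w = -6; 8*(-6)^4 - 4*(-6)^3 - 9*(-6)^2 + 3*(-6)^1 - 2 = (10368) + (864) + (-324) + (-18) + (-2) = 10888; answer 10888

10888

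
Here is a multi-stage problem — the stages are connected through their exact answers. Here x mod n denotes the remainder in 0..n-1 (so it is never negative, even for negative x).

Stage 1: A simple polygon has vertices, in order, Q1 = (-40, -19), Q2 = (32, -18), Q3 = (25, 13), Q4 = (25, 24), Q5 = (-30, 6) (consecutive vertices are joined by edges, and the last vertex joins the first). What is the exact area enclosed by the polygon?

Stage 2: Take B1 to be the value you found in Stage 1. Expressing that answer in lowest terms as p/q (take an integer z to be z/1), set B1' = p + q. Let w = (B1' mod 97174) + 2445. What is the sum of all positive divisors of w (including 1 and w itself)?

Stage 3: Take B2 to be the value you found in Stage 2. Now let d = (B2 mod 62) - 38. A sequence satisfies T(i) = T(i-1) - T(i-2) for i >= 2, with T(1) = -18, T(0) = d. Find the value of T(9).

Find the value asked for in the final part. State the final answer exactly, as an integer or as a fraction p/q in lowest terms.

Stage 1: cross terms: (-40*-18 - 32*-19)=1328, (32*13 - 25*-18)=866, (25*24 - 25*13)=275, (25*6 - -30*24)=870, (-30*-19 - -40*6)=810; twice the area = |4149| = 4149; area = 4149/2; answer 4149/2
Stage 2: B1 = 4149/2; threaded value p + q = 4151; w = 6596; 6596 = 2^2 * 17 * 97; sigma = (1 + 2 + 4) * (1 + 17) * (1 + 97) = 7 * 18 * 98 = 12348; answer 12348
Stage 3: B2 = 12348; d = -28; T(2) = 1*(-18) - 1*(-28) = 10; iterating: T(2)=10, T(3)=28, T(4)=18, T(5)=-10, T(6)=-28, T(7)=-18, T(8)=10, T(9)=28; answer 28

28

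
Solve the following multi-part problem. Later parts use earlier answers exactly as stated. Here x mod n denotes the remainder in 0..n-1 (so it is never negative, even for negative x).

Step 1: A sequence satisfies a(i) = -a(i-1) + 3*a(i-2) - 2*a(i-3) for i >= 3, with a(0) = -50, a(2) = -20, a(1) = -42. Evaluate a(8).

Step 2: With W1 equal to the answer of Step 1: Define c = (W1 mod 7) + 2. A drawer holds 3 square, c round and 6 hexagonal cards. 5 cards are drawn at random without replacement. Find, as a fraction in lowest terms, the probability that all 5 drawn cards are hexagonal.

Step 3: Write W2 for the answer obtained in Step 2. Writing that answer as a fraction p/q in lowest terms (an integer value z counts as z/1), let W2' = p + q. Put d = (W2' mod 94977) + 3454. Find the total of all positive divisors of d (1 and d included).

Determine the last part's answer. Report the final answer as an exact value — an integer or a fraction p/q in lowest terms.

3816

Step 1: a(3) = -1*(-20) + 3*(-42) - 2*(-50) = -6; iterating: a(3)=-6, a(4)=30, a(5)=-8, a(6)=110, a(7)=-194, a(8)=540; answer 540
Step 2: W1 = 540; c = 3; total draws C(12,5) = 792; favorable C(6,5) = 6; P = 1/132; answer 1/132
Step 3: W2 = 1/132; threaded value p + q = 133; d = 3587; 3587 = 17 * 211; sigma = (1 + 17) * (1 + 211) = 18 * 212 = 3816; answer 3816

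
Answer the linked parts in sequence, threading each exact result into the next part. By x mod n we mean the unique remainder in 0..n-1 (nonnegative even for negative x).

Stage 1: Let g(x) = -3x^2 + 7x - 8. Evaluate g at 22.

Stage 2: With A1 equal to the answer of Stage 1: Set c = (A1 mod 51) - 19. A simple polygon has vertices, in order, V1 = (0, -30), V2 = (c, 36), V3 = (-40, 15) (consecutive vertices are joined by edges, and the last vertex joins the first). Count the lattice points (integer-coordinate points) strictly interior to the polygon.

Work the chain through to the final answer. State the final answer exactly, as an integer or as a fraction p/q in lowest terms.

1340

Stage 1: -3*(22)^2 + 7*(22)^1 - 8 = (-1452) + (154) + (-8) = -1306; answer -1306
Stage 2: A1 = -1306; c = 1; cross terms: (0*36 - 1*-30)=30, (1*15 - -40*36)=1455, (-40*-30 - 0*15)=1200; twice the area = |2685| = 2685; area = 2685/2; boundary points = 1 + 1 + 5 = 7; strictly interior points = area - boundary/2 + 1 = 1340; answer 1340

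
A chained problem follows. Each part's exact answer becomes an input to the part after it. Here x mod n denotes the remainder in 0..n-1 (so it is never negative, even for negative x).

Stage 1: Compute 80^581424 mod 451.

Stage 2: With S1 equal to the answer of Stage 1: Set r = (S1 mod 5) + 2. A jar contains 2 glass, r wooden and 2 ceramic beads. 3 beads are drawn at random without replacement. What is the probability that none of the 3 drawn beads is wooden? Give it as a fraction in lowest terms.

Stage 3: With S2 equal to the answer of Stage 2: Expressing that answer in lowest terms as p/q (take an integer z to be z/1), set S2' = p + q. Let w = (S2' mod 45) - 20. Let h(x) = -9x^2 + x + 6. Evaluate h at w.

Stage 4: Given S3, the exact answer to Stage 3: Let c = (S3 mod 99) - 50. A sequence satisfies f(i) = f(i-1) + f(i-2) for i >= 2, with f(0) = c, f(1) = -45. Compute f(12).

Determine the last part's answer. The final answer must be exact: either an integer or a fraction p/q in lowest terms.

Stage 1: squarings mod 451: 80^1=80, 80^2=86, 80^4=180, 80^8=379, 80^16=223, 80^32=119, 80^64=180, 80^128=379, 80^256=223, 80^512=119, 80^1024=180, 80^2048=379, 80^4096=223, 80^8192=119, 80^16384=180, 80^32768=379, 80^65536=223, 80^131072=119, 80^262144=180, 80^524288=379; 80^581424 = 80^16 * 80^32 * 80^256 * 80^512 * 80^1024 * 80^2048 * 80^4096 * 80^16384 * 80^32768 * 80^524288 = 180 (mod 451); answer 180
Stage 2: S1 = 180; r = 2; total draws C(6,3) = 20; favorable C(4,3) = 4; P = 1/5; answer 1/5
Stage 3: S2 = 1/5; threaded value p + q = 6; w = -14; -9*(-14)^2 + 1*(-14)^1 + 6 = (-1764) + (-14) + (6) = -1772; answer -1772
Stage 4: S3 = -1772; c = -40; f(2) = 1*(-45) + 1*(-40) = -85; iterating: f(2)=-85, f(3)=-130, f(4)=-215, f(5)=-345, f(6)=-560, f(7)=-905, f(8)=-1465, f(9)=-2370, f(10)=-3835, f(11)=-6205, f(12)=-10040; answer -10040

-10040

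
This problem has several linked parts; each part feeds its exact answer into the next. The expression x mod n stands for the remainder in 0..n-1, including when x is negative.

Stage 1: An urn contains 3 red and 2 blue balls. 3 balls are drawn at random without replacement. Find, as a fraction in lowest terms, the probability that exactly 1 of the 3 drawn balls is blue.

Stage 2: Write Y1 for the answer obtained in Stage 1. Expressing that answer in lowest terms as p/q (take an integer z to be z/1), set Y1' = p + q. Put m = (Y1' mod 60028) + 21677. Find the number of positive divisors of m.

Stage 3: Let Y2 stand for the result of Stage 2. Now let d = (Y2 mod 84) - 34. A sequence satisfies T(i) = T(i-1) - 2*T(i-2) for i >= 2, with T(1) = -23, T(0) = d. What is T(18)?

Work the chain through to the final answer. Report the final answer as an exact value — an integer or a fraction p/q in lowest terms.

Stage 1: total draws C(5,3) = 10; favorable C(2,1)*C(3,2) = 6; P = 3/5; answer 3/5
Stage 2: Y1 = 3/5; threaded value p + q = 8; m = 21685; 21685 = 5 * 4337; number of divisors = (1+1) * (1+1) = 4; answer 4
Stage 3: Y2 = 4; d = -30; T(2) = 1*(-23) - 2*(-30) = 37; iterating: T(2)=37, T(3)=83, T(4)=9, T(5)=-157, T(6)=-175, T(7)=139, T(8)=489, T(9)=211, T(10)=-767, T(11)=-1189, T(12)=345, T(13)=2723, T(14)=2033, T(15)=-3413, T(16)=-7479, T(17)=-653, T(18)=14305; answer 14305

14305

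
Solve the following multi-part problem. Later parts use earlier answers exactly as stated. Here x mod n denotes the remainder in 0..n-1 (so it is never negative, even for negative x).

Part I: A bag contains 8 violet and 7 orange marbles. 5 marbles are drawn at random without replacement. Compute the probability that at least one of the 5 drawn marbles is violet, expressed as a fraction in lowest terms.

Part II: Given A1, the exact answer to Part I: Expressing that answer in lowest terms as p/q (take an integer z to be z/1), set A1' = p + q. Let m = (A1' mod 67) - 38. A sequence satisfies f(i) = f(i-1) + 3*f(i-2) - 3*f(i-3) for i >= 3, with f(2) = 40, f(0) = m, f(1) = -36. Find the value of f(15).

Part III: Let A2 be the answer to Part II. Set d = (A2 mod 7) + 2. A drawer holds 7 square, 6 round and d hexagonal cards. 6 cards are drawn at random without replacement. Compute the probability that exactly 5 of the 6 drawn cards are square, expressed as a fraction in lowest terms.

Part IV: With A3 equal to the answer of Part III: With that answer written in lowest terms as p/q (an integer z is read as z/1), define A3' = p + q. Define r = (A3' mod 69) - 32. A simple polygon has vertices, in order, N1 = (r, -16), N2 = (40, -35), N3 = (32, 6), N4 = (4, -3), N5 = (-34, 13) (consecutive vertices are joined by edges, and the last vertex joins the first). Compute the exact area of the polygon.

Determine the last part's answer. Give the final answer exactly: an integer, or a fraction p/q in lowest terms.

1907

Part I: total draws C(15,5) = 3003; complement C(7,5) = 21; favorable 3003 - 21 = 2982; P = 142/143; answer 142/143
Part II: A1 = 142/143; threaded value p + q = 285; m = -21; f(3) = 1*(40) + 3*(-36) - 3*(-21) = -5; iterating: f(3)=-5, f(4)=223, f(5)=88, f(6)=772, f(7)=367, f(8)=2419, f(9)=1204, f(10)=7360, f(11)=3715, f(12)=22183, f(13)=11248, f(14)=66652, f(15)=33847; answer 33847
Part III: A2 = 33847; d = 4; total draws C(17,6) = 12376; favorable C(7,5)*C(10,1) = 210; P = 15/884; answer 15/884
Part IV: A3 = 15/884; threaded value p + q = 899; r = -30; cross terms: (-30*-35 - 40*-16)=1690, (40*6 - 32*-35)=1360, (32*-3 - 4*6)=-120, (4*13 - -34*-3)=-50, (-34*-16 - -30*13)=934; twice the area = |3814| = 3814; area = 1907; answer 1907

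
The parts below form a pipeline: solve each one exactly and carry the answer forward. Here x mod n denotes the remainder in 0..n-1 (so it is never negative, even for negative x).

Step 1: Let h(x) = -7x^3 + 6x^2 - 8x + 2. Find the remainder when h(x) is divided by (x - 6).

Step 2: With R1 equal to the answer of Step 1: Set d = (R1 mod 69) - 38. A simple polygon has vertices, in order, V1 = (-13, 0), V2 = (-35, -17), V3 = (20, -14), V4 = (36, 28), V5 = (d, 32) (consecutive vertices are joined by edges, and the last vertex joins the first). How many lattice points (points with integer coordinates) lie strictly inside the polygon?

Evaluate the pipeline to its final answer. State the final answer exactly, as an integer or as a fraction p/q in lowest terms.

1838

Step 1: remainder = value at the root: -7*(6)^3 + 6*(6)^2 - 8*(6)^1 + 2 = (-1512) + (216) + (-48) + (2) = -1342; answer -1342
Step 2: R1 = -1342; d = 0; cross terms: (-13*-17 - -35*0)=221, (-35*-14 - 20*-17)=830, (20*28 - 36*-14)=1064, (36*32 - 0*28)=1152, (0*0 - -13*32)=416; twice the area = |3683| = 3683; area = 3683/2; boundary points = 1 + 1 + 2 + 4 + 1 = 9; strictly interior points = area - boundary/2 + 1 = 1838; answer 1838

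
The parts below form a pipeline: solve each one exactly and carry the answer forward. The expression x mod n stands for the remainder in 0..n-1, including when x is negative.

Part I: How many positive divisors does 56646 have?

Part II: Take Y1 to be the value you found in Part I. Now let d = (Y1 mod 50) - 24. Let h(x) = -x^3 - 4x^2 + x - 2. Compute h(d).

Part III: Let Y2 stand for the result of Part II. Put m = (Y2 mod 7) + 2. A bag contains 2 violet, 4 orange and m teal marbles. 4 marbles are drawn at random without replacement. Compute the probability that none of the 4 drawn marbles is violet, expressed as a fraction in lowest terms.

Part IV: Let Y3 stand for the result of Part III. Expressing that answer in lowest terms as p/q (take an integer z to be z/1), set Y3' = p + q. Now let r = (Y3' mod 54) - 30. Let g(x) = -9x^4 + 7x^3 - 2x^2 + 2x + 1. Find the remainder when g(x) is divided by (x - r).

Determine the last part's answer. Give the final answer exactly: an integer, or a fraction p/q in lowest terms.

Part I: 56646 = 2 * 3^3 * 1049; number of divisors = (1+1) * (3+1) * (1+1) = 16; answer 16
Part II: Y1 = 16; d = -8; -1*(-8)^3 - 4*(-8)^2 + 1*(-8)^1 - 2 = (512) + (-256) + (-8) + (-2) = 246; answer 246
Part III: Y2 = 246; m = 3; total draws C(9,4) = 126; favorable C(7,4) = 35; P = 5/18; answer 5/18
Part IV: Y3 = 5/18; threaded value p + q = 23; r = -7; remainder = value at the root: -9*(-7)^4 + 7*(-7)^3 - 2*(-7)^2 + 2*(-7)^1 + 1 = (-21609) + (-2401) + (-98) + (-14) + (1) = -24121; answer -24121

-24121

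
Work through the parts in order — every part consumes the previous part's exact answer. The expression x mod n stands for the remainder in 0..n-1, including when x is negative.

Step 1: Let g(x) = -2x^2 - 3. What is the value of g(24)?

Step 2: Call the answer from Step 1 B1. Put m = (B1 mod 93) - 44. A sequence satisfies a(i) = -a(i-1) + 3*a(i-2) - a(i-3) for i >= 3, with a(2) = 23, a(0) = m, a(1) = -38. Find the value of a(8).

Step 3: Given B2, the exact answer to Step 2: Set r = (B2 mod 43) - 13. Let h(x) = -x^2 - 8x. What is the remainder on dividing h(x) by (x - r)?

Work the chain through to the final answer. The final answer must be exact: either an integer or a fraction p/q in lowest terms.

Step 1: -2*(24)^2 - 3 = (-1152) + (-3) = -1155; answer -1155
Step 2: B1 = -1155; m = 10; a(3) = -1*(23) + 3*(-38) - 1*(10) = -147; iterating: a(3)=-147, a(4)=254, a(5)=-718, a(6)=1627, a(7)=-4035, a(8)=9634; answer 9634
Step 3: B2 = 9634; r = -11; remainder = value at the root: -1*(-11)^2 - 8*(-11)^1 = (-121) + (88) = -33; answer -33

-33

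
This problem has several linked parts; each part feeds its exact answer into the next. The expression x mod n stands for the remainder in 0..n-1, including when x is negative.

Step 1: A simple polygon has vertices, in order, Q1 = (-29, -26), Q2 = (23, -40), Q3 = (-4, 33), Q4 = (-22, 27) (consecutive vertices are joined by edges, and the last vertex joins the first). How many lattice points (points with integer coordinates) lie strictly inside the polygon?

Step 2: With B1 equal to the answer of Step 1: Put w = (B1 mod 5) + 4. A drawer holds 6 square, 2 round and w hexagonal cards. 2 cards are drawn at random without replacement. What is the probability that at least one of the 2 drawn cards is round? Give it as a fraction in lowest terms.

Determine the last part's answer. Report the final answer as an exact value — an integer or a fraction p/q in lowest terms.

23/78

Step 1: cross terms: (-29*-40 - 23*-26)=1758, (23*33 - -4*-40)=599, (-4*27 - -22*33)=618, (-22*-26 - -29*27)=1355; twice the area = |4330| = 4330; area = 2165; boundary points = 2 + 1 + 6 + 1 = 10; strictly interior points = area - boundary/2 + 1 = 2161; answer 2161
Step 2: B1 = 2161; w = 5; total draws C(13,2) = 78; complement C(11,2) = 55; favorable 78 - 55 = 23; P = 23/78; answer 23/78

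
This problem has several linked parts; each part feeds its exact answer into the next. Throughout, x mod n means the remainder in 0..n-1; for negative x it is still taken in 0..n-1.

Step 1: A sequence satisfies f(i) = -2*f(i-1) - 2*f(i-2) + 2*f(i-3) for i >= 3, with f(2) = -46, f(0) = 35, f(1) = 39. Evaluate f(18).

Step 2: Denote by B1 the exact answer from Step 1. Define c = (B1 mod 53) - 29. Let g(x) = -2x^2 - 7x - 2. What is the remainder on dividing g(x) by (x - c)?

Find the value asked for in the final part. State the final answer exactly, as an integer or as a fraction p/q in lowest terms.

Step 1: f(3) = -2*(-46) - 2*(39) + 2*(35) = 84; iterating: f(3)=84, f(4)=2, f(5)=-264, f(6)=692, f(7)=-852, f(8)=-208, f(9)=3504, f(10)=-8296, f(11)=9168, f(12)=5264, f(13)=-45456, f(14)=98720, f(15)=-96000, f(16)=-96352, f(17)=582144, f(18)=-1163584; answer -1163584
Step 2: B1 = -1163584; c = 2; remainder = value at the root: -2*(2)^2 - 7*(2)^1 - 2 = (-8) + (-14) + (-2) = -24; answer -24

-24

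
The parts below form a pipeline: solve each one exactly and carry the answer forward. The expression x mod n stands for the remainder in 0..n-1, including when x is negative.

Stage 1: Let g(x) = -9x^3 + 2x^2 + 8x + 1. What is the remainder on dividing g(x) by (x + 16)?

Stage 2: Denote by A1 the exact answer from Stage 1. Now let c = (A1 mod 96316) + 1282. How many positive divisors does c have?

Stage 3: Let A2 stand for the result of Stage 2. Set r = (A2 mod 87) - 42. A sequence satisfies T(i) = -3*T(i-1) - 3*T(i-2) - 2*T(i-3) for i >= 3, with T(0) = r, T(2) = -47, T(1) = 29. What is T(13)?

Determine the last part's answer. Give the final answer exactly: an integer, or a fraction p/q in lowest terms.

Stage 1: remainder = value at the root: -9*(-16)^3 + 2*(-16)^2 + 8*(-16)^1 + 1 = (36864) + (512) + (-128) + (1) = 37249; answer 37249
Stage 2: A1 = 37249; c = 38531; 38531 = 53 * 727; number of divisors = (1+1) * (1+1) = 4; answer 4
Stage 3: A2 = 4; r = -38; T(3) = -3*(-47) - 3*(29) - 2*(-38) = 130; iterating: T(3)=130, T(4)=-307, T(5)=625, T(6)=-1214, T(7)=2381, T(8)=-4751, T(9)=9538, T(10)=-19123, T(11)=38257, T(12)=-76478, T(13)=152909; answer 152909

152909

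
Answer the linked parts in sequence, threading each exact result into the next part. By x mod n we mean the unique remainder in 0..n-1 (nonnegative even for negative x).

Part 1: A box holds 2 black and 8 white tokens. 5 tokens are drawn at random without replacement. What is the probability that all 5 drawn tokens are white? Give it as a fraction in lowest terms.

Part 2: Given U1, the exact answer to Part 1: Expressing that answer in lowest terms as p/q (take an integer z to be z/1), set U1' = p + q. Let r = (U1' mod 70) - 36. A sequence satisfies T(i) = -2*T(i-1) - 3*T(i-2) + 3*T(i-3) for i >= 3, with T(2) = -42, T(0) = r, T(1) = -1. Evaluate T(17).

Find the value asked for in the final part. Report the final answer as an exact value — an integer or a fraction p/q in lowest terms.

-24192

Part 1: total draws C(10,5) = 252; favorable C(8,5) = 56; P = 2/9; answer 2/9
Part 2: U1 = 2/9; threaded value p + q = 11; r = -25; T(3) = -2*(-42) - 3*(-1) + 3*(-25) = 12; iterating: T(3)=12, T(4)=99, T(5)=-360, T(6)=459, T(7)=459, T(8)=-3375, T(9)=6750, T(10)=-1998, T(11)=-26379, T(12)=79002, T(13)=-84861, T(14)=-146421, T(15)=784431, T(16)=-1384182, T(17)=-24192; answer -24192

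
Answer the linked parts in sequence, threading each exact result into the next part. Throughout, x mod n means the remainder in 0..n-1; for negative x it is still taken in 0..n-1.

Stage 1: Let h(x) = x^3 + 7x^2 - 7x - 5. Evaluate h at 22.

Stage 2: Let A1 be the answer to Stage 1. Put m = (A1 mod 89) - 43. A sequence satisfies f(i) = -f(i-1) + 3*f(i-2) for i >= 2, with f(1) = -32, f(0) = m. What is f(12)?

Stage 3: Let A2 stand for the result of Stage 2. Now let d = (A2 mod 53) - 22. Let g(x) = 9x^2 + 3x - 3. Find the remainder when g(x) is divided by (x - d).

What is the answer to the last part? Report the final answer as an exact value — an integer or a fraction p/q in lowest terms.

Stage 1: 1*(22)^3 + 7*(22)^2 - 7*(22)^1 - 5 = (10648) + (3388) + (-154) + (-5) = 13877; answer 13877
Stage 2: A1 = 13877; m = 39; f(2) = -1*(-32) + 3*(39) = 149; iterating: f(2)=149, f(3)=-245, f(4)=692, f(5)=-1427, f(6)=3503, f(7)=-7784, f(8)=18293, f(9)=-41645, f(10)=96524, f(11)=-221459, f(12)=511031; answer 511031
Stage 3: A2 = 511031; d = -17; remainder = value at the root: 9*(-17)^2 + 3*(-17)^1 - 3 = (2601) + (-51) + (-3) = 2547; answer 2547

2547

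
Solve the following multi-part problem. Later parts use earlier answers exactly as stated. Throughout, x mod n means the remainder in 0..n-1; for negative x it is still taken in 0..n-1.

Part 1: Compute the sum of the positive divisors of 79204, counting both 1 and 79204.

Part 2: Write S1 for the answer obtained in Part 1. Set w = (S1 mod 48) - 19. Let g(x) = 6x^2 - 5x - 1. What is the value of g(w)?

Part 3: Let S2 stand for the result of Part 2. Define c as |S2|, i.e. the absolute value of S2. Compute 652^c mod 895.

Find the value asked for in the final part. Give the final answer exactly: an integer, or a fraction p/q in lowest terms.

Part 1: 79204 = 2^2 * 19801; sigma = (1 + 2 + 4) * (1 + 19801) = 7 * 19802 = 138614; answer 138614
Part 2: S1 = 138614; w = 19; 6*(19)^2 - 5*(19)^1 - 1 = (2166) + (-95) + (-1) = 2070; answer 2070
Part 3: S2 = 2070; c = 2070; squarings mod 895: 652^1=652, 652^2=874, 652^4=441, 652^8=266, 652^16=51, 652^32=811, 652^64=791, 652^128=76, 652^256=406, 652^512=156, 652^1024=171, 652^2048=601; 652^2070 = 652^2 * 652^4 * 652^16 * 652^2048 = 184 (mod 895); answer 184

184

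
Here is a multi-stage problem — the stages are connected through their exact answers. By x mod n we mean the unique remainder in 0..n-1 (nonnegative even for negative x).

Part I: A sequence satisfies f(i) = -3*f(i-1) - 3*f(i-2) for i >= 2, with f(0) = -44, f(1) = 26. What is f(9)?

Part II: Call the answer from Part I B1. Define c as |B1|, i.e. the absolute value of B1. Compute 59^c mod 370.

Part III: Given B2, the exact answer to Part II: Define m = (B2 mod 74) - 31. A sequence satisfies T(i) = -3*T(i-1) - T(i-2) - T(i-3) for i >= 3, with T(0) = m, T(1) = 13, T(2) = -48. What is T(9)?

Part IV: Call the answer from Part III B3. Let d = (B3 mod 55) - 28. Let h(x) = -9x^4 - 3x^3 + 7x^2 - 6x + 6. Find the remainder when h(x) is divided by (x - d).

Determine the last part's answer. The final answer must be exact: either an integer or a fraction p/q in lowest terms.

-37994

Part I: f(2) = -3*(26) - 3*(-44) = 54; iterating: f(2)=54, f(3)=-240, f(4)=558, f(5)=-954, f(6)=1188, f(7)=-702, f(8)=-1458, f(9)=6480; answer 6480
Part II: B1 = 6480; c = 6480; squarings mod 370: 59^1=59, 59^2=151, 59^4=231, 59^8=81, 59^16=271, 59^32=181, 59^64=201, 59^128=71, 59^256=231, 59^512=81, 59^1024=271, 59^2048=181, 59^4096=201; 59^6480 = 59^16 * 59^64 * 59^256 * 59^2048 * 59^4096 = 1 (mod 370); answer 1
Part III: B2 = 1; m = -30; T(3) = -3*(-48) - 1*(13) - 1*(-30) = 161; iterating: T(3)=161, T(4)=-448, T(5)=1231, T(6)=-3406, T(7)=9435, T(8)=-26130, T(9)=72361; answer 72361
Part IV: B3 = 72361; d = 8; remainder = value at the root: -9*(8)^4 - 3*(8)^3 + 7*(8)^2 - 6*(8)^1 + 6 = (-36864) + (-1536) + (448) + (-48) + (6) = -37994; answer -37994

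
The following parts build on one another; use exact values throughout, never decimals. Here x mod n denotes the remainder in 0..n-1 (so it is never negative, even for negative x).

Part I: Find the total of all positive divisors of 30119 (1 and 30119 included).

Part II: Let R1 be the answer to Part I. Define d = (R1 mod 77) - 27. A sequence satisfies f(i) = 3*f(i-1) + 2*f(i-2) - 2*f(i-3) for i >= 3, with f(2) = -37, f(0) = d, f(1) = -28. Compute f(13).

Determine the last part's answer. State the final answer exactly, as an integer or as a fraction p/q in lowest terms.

Part I: 30119 is prime, so its only divisors are 1 and 30119; sigma = 1 + 30119 = 30120; answer 30120
Part II: R1 = 30120; d = -14; f(3) = 3*(-37) + 2*(-28) - 2*(-14) = -139; iterating: f(3)=-139, f(4)=-435, f(5)=-1509, f(6)=-5119, f(7)=-17505, f(8)=-59735, f(9)=-203977, f(10)=-696391, f(11)=-2377657, f(12)=-8117799, f(13)=-27715929; answer -27715929

-27715929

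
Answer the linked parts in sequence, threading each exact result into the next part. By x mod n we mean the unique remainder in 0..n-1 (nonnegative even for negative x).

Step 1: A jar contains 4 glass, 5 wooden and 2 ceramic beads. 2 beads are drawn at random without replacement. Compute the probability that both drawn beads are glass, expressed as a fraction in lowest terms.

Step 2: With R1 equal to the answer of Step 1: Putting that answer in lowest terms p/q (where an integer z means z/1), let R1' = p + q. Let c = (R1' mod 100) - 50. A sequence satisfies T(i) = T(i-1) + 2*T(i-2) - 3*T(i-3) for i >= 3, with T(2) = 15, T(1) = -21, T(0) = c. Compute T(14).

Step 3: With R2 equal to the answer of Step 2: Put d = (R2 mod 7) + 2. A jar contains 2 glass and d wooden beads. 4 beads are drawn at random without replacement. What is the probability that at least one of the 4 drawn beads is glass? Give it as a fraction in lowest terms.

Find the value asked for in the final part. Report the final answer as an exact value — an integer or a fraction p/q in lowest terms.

2/3

Step 1: total draws C(11,2) = 55; favorable C(4,2) = 6; P = 6/55; answer 6/55
Step 2: R1 = 6/55; threaded value p + q = 61; c = 11; T(3) = 1*(15) + 2*(-21) - 3*(11) = -60; iterating: T(3)=-60, T(4)=33, T(5)=-132, T(6)=114, T(7)=-249, T(8)=375, T(9)=-465, T(10)=1032, T(11)=-1023, T(12)=2436, T(13)=-2706, T(14)=5235; answer 5235
Step 3: R2 = 5235; d = 8; total draws C(10,4) = 210; complement C(8,4) = 70; favorable 210 - 70 = 140; P = 2/3; answer 2/3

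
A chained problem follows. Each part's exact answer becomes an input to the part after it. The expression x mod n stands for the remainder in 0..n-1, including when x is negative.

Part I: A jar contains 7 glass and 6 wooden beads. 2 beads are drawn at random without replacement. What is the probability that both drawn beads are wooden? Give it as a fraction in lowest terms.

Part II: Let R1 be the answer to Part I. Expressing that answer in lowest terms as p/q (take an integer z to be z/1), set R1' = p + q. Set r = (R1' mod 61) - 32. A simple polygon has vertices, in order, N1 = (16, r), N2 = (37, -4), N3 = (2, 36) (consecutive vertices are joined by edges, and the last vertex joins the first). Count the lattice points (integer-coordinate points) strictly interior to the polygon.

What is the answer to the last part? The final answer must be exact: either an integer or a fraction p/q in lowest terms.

364

Part I: total draws C(13,2) = 78; favorable C(6,2) = 15; P = 5/26; answer 5/26
Part II: R1 = 5/26; threaded value p + q = 31; r = -1; cross terms: (16*-4 - 37*-1)=-27, (37*36 - 2*-4)=1340, (2*-1 - 16*36)=-578; twice the area = |735| = 735; area = 735/2; boundary points = 3 + 5 + 1 = 9; strictly interior points = area - boundary/2 + 1 = 364; answer 364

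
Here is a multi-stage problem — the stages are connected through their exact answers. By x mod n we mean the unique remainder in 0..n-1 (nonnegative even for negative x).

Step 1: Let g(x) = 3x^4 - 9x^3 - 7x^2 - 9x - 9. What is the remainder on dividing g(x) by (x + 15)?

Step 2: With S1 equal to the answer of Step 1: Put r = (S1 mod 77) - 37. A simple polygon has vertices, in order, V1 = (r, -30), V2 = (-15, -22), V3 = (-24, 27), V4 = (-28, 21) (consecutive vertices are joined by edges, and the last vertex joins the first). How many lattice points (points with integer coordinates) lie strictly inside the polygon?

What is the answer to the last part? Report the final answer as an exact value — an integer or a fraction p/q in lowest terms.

Step 1: remainder = value at the root: 3*(-15)^4 - 9*(-15)^3 - 7*(-15)^2 - 9*(-15)^1 - 9 = (151875) + (30375) + (-1575) + (135) + (-9) = 180801; answer 180801
Step 2: S1 = 180801; r = -32; cross terms: (-32*-22 - -15*-30)=254, (-15*27 - -24*-22)=-933, (-24*21 - -28*27)=252, (-28*-30 - -32*21)=1512; twice the area = |1085| = 1085; area = 1085/2; boundary points = 1 + 1 + 2 + 1 = 5; strictly interior points = area - boundary/2 + 1 = 541; answer 541

541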